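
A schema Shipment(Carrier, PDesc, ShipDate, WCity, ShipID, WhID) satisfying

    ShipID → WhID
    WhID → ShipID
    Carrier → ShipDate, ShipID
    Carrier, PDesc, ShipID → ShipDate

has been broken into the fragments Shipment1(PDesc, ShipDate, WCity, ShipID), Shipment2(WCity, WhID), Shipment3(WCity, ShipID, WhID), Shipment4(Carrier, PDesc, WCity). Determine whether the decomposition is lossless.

No

Chase test. Columns are Carrier, PDesc, ShipDate, WCity, ShipID, WhID; row i has aⱼ where attribute j ∈ Shipmenti, else bᵢⱼ.
Initial tableau (one row per fragment):
  row 1: b11 a2 a3 a4 a5 b16
  row 2: b21 b22 b23 a4 b25 a6
  row 3: b31 b32 b33 a4 a5 a6
  row 4: a1 a2 b43 a4 b45 b46
Rows 1 and 3 agree on ShipID; apply ShipID→WhID and equate their WhID entries.
Rows 1 and 2 agree on WhID; apply WhID→ShipID and equate their ShipID entries.
No row becomes fully distinguished — the join is lossy.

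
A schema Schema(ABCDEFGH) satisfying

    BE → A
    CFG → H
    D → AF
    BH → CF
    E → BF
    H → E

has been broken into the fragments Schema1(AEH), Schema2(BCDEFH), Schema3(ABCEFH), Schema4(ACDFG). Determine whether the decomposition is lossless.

No

Chase test. Columns are ABCDEFGH; row i has aⱼ where attribute j ∈ Schemai, else bᵢⱼ.
Initial tableau (one row per fragment):
  row 1: a1 b12 b13 b14 a5 b16 b17 a8
  row 2: b21 a2 a3 a4 a5 a6 b27 a8
  row 3: a1 a2 a3 b34 a5 a6 b37 a8
  row 4: a1 b42 a3 a4 b45 a6 a7 b48
Rows 2 and 3 agree on BE; apply BE→A and equate their A entries.
Rows 1 and 2 agree on E; apply E→BF and equate their BF entries.
Rows 1 and 2 agree on BH; apply BH→CF and equate their CF entries.
No row becomes fully distinguished — the join is lossy.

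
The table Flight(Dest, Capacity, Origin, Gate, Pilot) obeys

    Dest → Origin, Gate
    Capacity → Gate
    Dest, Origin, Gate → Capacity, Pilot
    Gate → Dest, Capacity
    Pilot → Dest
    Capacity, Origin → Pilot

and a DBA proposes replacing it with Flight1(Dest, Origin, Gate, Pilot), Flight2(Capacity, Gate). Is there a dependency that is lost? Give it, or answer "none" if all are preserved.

none

Dest → Origin, Gate lies within Flight1.
Capacity → Gate lies within Flight2.
Dest, Origin, Gate → Capacity, Pilot: restricted closure across fragments reaches Capacity, Pilot.
Gate → Dest, Capacity: restricted closure across fragments reaches Dest, Capacity.
Pilot → Dest lies within Flight1.
Capacity, Origin → Pilot: restricted closure across fragments reaches Pilot.
Every dependency is enforceable on the fragments, so the decomposition is dependency-preserving.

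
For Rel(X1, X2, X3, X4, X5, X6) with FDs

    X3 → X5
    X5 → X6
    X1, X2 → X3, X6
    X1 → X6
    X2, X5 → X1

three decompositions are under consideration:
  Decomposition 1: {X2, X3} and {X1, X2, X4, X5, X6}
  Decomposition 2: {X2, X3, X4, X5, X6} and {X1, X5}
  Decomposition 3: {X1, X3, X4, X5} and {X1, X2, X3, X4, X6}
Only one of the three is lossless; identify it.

Decomposition 3

Decomposition 1: common = {X2}, closure = {X2} → lossy.
Decomposition 2: common = {X5}, closure = {X5, X6} → lossy.
Decomposition 3: common = {X1, X3, X4}, closure = {X1, X3, X4, X5, X6} → lossless.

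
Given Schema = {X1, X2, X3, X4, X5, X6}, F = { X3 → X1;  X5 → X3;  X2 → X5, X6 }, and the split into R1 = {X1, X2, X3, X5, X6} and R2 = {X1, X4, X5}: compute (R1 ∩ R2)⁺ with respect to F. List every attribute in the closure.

R1 ∩ R2 = {X1, X5}.
X5 → X3 applies, adding X3
Closure: {X1, X3, X5}.

X1, X3, X5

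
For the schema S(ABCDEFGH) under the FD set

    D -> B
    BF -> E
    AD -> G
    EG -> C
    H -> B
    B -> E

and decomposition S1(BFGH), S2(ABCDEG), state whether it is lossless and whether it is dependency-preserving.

Lossless test: (BG)⁺ = {BCEG}, which is a superkey of neither fragment — lossy.
Dependency preservation: BF → E is not contained in any single fragment, but the restricted closure of its left-hand side across the fragments still reaches the right-hand side; the remaining FDs each lie inside some fragment. All dependencies are preserved.

lossy but dependency-preserving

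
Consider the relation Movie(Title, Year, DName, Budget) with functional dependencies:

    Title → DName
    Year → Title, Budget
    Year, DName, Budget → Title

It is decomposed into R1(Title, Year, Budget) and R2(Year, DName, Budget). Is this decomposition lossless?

Common attributes: R1 ∩ R2 = {Year, Budget}.
Closure of {Year, Budget}: Year → Title, Budget applies, adding Title; Title → DName applies, adding DName. So (Year, Budget)⁺ = {Title, Year, DName, Budget}.
This closure contains every attribute of R1, so R1 ∩ R2 → R1. The join is lossless.

Yes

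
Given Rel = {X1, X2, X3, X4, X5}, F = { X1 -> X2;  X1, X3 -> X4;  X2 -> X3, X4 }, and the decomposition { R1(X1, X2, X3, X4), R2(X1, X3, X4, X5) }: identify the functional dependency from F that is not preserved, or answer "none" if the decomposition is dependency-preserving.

X1 → X2 lies within R1.
X1, X3 → X4 lies within R1.
X2 → X3, X4 lies within R1.
Every dependency is enforceable on the fragments, so the decomposition is dependency-preserving.

none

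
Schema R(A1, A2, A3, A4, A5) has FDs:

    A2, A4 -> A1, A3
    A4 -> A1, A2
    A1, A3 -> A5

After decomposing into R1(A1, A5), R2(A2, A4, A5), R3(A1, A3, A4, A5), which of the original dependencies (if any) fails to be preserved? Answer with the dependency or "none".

none

A2, A4 → A1, A3: restricted closure across fragments reaches A1, A3.
A4 → A1, A2: restricted closure across fragments reaches A1, A2.
A1, A3 → A5 lies within R3.
Every dependency is enforceable on the fragments, so the decomposition is dependency-preserving.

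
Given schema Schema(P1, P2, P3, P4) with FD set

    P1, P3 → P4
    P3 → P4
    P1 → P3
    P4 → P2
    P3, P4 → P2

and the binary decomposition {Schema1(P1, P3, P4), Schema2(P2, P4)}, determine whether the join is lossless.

Common attributes: Schema1 ∩ Schema2 = {P4}.
Closure of {P4}: P4 → P2 applies, adding P2. So (P4)⁺ = {P2, P4}.
This closure contains every attribute of Schema2, so Schema1 ∩ Schema2 → Schema2. The join is lossless.

Yes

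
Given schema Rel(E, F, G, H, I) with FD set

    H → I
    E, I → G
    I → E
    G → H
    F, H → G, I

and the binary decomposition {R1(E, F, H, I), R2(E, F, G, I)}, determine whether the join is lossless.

Common attributes: R1 ∩ R2 = {E, F, I}.
Closure of {E, F, I}: E, I → G applies, adding G; G → H applies, adding H. So (E, F, I)⁺ = {E, F, G, H, I}.
This closure contains every attribute of R1, so R1 ∩ R2 → R1. The join is lossless.

Yes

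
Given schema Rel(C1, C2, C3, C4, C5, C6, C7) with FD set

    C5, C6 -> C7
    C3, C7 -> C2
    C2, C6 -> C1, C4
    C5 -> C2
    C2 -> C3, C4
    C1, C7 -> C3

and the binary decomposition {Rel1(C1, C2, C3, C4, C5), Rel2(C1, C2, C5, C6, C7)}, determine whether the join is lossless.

Common attributes: Rel1 ∩ Rel2 = {C1, C2, C5}.
Closure of {C1, C2, C5}: C2 → C3, C4 applies, adding C3, C4. So (C1, C2, C5)⁺ = {C1, C2, C3, C4, C5}.
This closure contains every attribute of Rel1, so Rel1 ∩ Rel2 → Rel1. The join is lossless.

Yes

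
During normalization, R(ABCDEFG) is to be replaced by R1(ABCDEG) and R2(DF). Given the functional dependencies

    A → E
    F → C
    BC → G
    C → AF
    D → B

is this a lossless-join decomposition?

Common attributes: R1 ∩ R2 = {D}.
Closure of {D}: D → B applies, adding B. So (D)⁺ = {BD}.
The closure contains neither all of R1 = {ABCDEG} nor all of R2 = {DF}, so the common attributes are not a superkey of either fragment. The join is lossy.

No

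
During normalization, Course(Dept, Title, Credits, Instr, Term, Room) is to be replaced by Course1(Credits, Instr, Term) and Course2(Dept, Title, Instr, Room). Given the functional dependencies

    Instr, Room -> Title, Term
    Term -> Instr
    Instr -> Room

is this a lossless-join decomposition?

Common attributes: Course1 ∩ Course2 = {Instr}.
Closure of {Instr}: Instr → Room applies, adding Room; Instr, Room → Title, Term applies, adding Title, Term. So (Instr)⁺ = {Title, Instr, Term, Room}.
The closure contains neither all of Course1 = {Credits, Instr, Term} nor all of Course2 = {Dept, Title, Instr, Room}, so the common attributes are not a superkey of either fragment. The join is lossy.

No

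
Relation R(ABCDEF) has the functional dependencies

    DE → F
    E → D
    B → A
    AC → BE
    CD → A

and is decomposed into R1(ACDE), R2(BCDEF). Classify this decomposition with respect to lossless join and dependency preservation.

lossless but not dependency-preserving

Lossless test: (CDE)⁺ = {ABCDEF}, which contains all of one fragment — lossless.
Dependency preservation: the restricted closure of {B} across the fragments never reaches {A}, so B → A cannot be enforced without a join — not preserved.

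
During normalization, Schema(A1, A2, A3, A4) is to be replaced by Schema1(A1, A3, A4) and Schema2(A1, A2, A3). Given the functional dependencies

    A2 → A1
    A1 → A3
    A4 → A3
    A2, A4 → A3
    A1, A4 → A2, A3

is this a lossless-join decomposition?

Common attributes: Schema1 ∩ Schema2 = {A1, A3}.
No dependency enlarges {A1, A3}, so (A1, A3)⁺ = {A1, A3}.
The closure contains neither all of Schema1 = {A1, A3, A4} nor all of Schema2 = {A1, A2, A3}, so the common attributes are not a superkey of either fragment. The join is lossy.

No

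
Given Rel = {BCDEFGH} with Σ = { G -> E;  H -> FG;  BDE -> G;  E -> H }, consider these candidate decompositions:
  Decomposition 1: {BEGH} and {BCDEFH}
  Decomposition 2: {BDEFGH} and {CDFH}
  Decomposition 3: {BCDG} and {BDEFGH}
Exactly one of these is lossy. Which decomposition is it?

Decomposition 2

Decomposition 1: common = {BEH}, closure = {BEFGH} → lossless.
Decomposition 2: common = {DFH}, closure = {DEFGH} → lossy.
Decomposition 3: common = {BDG}, closure = {BDEFGH} → lossless.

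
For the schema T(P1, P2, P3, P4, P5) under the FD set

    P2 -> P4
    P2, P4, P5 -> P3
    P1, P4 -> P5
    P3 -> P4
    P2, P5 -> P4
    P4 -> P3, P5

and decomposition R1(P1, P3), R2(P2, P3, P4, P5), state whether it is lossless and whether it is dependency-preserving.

Lossless test: (P3)⁺ = {P3, P4, P5}, which is a superkey of neither fragment — lossy.
Dependency preservation: P1, P4 → P5 is not contained in any single fragment, but the restricted closure of its left-hand side across the fragments still reaches the right-hand side; the remaining FDs each lie inside some fragment. All dependencies are preserved.

lossy but dependency-preserving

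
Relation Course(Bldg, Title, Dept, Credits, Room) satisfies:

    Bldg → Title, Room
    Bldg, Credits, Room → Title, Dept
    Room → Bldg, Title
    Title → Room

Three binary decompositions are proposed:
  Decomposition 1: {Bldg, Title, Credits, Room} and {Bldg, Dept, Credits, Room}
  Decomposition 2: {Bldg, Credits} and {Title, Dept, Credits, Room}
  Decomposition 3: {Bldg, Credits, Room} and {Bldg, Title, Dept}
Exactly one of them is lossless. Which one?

Decomposition 1: common = {Bldg, Credits, Room}, closure = {Bldg, Title, Dept, Credits, Room} → lossless.
Decomposition 2: common = {Credits}, closure = {Credits} → lossy.
Decomposition 3: common = {Bldg}, closure = {Bldg, Title, Room} → lossy.

Decomposition 1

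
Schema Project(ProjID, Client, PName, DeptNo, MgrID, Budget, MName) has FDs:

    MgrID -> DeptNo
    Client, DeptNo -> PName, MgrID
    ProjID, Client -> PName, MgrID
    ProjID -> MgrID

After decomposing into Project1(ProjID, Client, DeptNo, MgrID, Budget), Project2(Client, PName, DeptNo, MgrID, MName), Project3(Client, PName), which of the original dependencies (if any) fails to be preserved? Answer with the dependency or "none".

MgrID → DeptNo lies within Project1.
Client, DeptNo → PName, MgrID lies within Project2.
ProjID, Client → PName, MgrID: restricted closure across fragments reaches PName, MgrID.
ProjID → MgrID lies within Project1.
Every dependency is enforceable on the fragments, so the decomposition is dependency-preserving.

none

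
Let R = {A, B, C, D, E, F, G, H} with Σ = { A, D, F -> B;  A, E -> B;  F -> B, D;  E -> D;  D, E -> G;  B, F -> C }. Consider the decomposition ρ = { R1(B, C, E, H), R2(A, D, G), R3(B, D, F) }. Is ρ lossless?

Chase test. Columns are A, B, C, D, E, F, G, H; row i has aⱼ where attribute j ∈ Ri, else bᵢⱼ.
Initial tableau (one row per fragment):
  row 1: b11 a2 a3 b14 a5 b16 b17 a8
  row 2: a1 b22 b23 a4 b25 b26 a7 b28
  row 3: b31 a2 b33 a4 b35 a6 b37 b38
No row becomes fully distinguished — the join is lossy.

No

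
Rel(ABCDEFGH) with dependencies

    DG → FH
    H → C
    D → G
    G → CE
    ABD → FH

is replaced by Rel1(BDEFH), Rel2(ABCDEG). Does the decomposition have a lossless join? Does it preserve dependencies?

lossless but not dependency-preserving

Lossless test: (BDE)⁺ = {BCDEFGH}, which contains all of one fragment — lossless.
Dependency preservation: the restricted closure of {H} across the fragments never reaches {C}, so H → C cannot be enforced without a join — not preserved.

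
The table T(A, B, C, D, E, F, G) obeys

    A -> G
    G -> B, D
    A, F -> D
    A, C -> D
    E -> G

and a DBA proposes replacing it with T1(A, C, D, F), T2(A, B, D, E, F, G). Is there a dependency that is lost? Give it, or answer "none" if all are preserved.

none

A → G lies within T2.
G → B, D lies within T2.
A, F → D lies within T1.
A, C → D lies within T1.
E → G lies within T2.
Every dependency is enforceable on the fragments, so the decomposition is dependency-preserving.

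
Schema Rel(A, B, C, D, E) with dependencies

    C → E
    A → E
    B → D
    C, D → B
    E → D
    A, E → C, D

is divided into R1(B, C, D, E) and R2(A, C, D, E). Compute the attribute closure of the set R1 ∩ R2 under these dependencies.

R1 ∩ R2 = {C, D, E}.
C, D → B applies, adding B
Closure: {B, C, D, E}.

B, C, D, E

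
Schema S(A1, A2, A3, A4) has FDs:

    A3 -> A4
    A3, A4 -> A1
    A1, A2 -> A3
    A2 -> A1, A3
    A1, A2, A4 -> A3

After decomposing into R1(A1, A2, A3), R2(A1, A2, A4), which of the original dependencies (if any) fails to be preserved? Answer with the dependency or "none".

Check A3 → A4: no single fragment contains all of {A3, A4}, and the restricted closure of {A3} across the fragments never reaches {A4}.
A3, A4 → A1 is preserved.
A1, A2 → A3 is preserved.
A2 → A1, A3 is preserved.
A1, A2, A4 → A3 is preserved.

A3 -> A4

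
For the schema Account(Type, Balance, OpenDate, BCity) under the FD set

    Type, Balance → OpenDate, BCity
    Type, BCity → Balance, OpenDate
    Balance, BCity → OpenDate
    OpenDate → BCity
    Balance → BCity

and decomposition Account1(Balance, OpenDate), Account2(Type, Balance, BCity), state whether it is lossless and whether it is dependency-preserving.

lossless but not dependency-preserving

Lossless test: (Balance)⁺ = {Balance, OpenDate, BCity}, which contains all of one fragment — lossless.
Dependency preservation: the restricted closure of {OpenDate} across the fragments never reaches {BCity}, so OpenDate → BCity cannot be enforced without a join — not preserved.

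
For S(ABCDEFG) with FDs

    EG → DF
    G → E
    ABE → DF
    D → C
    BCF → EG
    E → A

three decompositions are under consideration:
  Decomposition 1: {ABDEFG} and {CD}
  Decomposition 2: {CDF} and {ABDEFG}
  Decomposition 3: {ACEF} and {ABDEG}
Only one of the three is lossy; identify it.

Decomposition 1: common = {D}, closure = {CD} → lossless.
Decomposition 2: common = {DF}, closure = {CDF} → lossless.
Decomposition 3: common = {AE}, closure = {AE} → lossy.

Decomposition 3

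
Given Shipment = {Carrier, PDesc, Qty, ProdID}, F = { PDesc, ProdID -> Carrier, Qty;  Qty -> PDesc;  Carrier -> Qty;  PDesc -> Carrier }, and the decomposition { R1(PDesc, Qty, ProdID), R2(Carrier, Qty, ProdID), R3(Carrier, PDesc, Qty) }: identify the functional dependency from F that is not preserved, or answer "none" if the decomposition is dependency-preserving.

PDesc, ProdID → Carrier, Qty: restricted closure across fragments reaches Carrier, Qty.
Qty → PDesc lies within R1.
Carrier → Qty lies within R2.
PDesc → Carrier lies within R3.
Every dependency is enforceable on the fragments, so the decomposition is dependency-preserving.

none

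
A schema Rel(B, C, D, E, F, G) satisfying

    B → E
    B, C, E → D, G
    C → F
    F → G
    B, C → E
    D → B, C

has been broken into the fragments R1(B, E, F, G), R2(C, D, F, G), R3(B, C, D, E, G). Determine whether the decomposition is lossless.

Chase test. Columns are B, C, D, E, F, G; row i has aⱼ where attribute j ∈ Ri, else bᵢⱼ.
Initial tableau (one row per fragment):
  row 1: a1 b12 b13 a4 a5 a6
  row 2: b21 a2 a3 b24 a5 a6
  row 3: a1 a2 a3 a4 b35 a6
Rows 2 and 3 agree on C; apply C→F and equate their F entries.
Rows 2 and 3 agree on D; apply D→B, C and equate their B, C entries.
Rows 1 and 2 agree on B; apply B→E and equate their E entries.
Row 2 is now all distinguished symbols — the join is lossless.

Yes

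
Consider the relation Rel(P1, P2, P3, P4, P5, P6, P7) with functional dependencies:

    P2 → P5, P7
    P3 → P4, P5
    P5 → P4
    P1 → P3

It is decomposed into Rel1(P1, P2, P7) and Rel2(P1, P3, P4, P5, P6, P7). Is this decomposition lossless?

No

Common attributes: Rel1 ∩ Rel2 = {P1, P7}.
Closure of {P1, P7}: P1 → P3 applies, adding P3; P3 → P4, P5 applies, adding P4, P5. So (P1, P7)⁺ = {P1, P3, P4, P5, P7}.
The closure contains neither all of Rel1 = {P1, P2, P7} nor all of Rel2 = {P1, P3, P4, P5, P6, P7}, so the common attributes are not a superkey of either fragment. The join is lossy.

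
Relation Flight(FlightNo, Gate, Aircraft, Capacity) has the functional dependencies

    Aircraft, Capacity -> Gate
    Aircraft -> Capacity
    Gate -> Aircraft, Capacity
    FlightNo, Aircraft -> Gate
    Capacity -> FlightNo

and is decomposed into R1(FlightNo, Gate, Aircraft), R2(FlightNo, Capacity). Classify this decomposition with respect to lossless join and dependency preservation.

Lossless test: (FlightNo)⁺ = {FlightNo}, which is a superkey of neither fragment — lossy.
Dependency preservation: the restricted closure of {Aircraft} across the fragments never reaches {Capacity}, so Aircraft → Capacity cannot be enforced without a join — not preserved.

lossy and not dependency-preserving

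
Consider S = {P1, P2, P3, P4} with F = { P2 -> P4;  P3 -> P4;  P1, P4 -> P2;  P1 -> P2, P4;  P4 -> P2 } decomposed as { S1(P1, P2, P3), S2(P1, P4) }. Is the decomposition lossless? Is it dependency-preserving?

lossless but not dependency-preserving

Lossless test: (P1)⁺ = {P1, P2, P4}, which contains all of one fragment — lossless.
Dependency preservation: the restricted closure of {P2} across the fragments never reaches {P4}, so P2 → P4 cannot be enforced without a join — not preserved.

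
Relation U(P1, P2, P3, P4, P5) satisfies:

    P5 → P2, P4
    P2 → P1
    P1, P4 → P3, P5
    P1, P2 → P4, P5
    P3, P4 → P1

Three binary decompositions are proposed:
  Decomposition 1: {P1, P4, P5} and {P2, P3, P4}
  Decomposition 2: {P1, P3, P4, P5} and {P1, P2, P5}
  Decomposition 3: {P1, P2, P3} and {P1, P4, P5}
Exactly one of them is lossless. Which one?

Decomposition 1: common = {P4}, closure = {P4} → lossy.
Decomposition 2: common = {P1, P5}, closure = {P1, P2, P3, P4, P5} → lossless.
Decomposition 3: common = {P1}, closure = {P1} → lossy.

Decomposition 2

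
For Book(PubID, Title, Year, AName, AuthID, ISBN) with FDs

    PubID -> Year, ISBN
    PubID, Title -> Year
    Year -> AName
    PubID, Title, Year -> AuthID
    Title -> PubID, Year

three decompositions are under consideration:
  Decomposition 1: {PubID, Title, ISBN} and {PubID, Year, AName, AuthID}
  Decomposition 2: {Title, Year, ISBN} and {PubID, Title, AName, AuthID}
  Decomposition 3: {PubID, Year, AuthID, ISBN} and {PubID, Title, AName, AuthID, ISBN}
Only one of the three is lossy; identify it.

Decomposition 1: common = {PubID}, closure = {PubID, Year, AName, ISBN} → lossy.
Decomposition 2: common = {Title}, closure = {PubID, Title, Year, AName, AuthID, ISBN} → lossless.
Decomposition 3: common = {PubID, AuthID, ISBN}, closure = {PubID, Year, AName, AuthID, ISBN} → lossless.

Decomposition 1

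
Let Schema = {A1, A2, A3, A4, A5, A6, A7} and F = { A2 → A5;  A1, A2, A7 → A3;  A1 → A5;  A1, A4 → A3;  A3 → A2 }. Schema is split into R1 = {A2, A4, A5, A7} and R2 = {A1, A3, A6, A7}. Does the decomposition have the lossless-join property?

Common attributes: R1 ∩ R2 = {A7}.
No dependency enlarges {A7}, so (A7)⁺ = {A7}.
The closure contains neither all of R1 = {A2, A4, A5, A7} nor all of R2 = {A1, A3, A6, A7}, so the common attributes are not a superkey of either fragment. The join is lossy.

No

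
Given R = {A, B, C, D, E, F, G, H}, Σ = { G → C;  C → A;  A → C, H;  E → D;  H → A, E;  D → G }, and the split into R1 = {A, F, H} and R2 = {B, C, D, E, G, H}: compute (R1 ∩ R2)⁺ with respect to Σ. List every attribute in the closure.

A, C, D, E, G, H

R1 ∩ R2 = {H}.
H → A, E applies, adding A, E
A → C, H applies, adding C
E → D applies, adding D
D → G applies, adding G
Closure: {A, C, D, E, G, H}.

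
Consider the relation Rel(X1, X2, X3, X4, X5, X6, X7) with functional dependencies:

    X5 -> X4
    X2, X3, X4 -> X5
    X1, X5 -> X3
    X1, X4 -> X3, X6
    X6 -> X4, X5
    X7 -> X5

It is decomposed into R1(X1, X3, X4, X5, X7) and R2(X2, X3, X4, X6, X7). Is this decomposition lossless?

No

Common attributes: R1 ∩ R2 = {X3, X4, X7}.
Closure of {X3, X4, X7}: X7 → X5 applies, adding X5. So (X3, X4, X7)⁺ = {X3, X4, X5, X7}.
The closure contains neither all of R1 = {X1, X3, X4, X5, X7} nor all of R2 = {X2, X3, X4, X6, X7}, so the common attributes are not a superkey of either fragment. The join is lossy.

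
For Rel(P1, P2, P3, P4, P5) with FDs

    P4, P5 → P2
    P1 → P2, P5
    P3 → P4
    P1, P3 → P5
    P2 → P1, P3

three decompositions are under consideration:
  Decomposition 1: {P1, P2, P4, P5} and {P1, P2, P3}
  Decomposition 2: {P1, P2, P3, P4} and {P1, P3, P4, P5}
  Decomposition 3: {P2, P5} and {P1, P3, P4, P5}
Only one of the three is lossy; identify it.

Decomposition 3

Decomposition 1: common = {P1, P2}, closure = {P1, P2, P3, P4, P5} → lossless.
Decomposition 2: common = {P1, P3, P4}, closure = {P1, P2, P3, P4, P5} → lossless.
Decomposition 3: common = {P5}, closure = {P5} → lossy.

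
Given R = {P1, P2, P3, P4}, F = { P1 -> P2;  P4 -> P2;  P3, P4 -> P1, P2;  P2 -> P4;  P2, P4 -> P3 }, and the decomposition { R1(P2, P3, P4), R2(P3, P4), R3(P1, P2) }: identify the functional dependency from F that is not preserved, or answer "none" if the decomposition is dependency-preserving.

P1 → P2 lies within R3.
P4 → P2 lies within R1.
P3, P4 → P1, P2: restricted closure across fragments reaches P1, P2.
P2 → P4 lies within R1.
P2, P4 → P3 lies within R1.
Every dependency is enforceable on the fragments, so the decomposition is dependency-preserving.

none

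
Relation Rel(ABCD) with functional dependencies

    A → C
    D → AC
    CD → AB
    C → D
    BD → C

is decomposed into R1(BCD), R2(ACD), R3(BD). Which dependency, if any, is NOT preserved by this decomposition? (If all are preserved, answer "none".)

A → C lies within R2.
D → AC lies within R2.
CD → AB: restricted closure across fragments reaches AB.
C → D lies within R1.
BD → C lies within R1.
Every dependency is enforceable on the fragments, so the decomposition is dependency-preserving.

none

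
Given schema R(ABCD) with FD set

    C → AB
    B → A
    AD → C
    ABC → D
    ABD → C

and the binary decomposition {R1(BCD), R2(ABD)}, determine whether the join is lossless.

Yes

Common attributes: R1 ∩ R2 = {BD}.
Closure of {BD}: B → A applies, adding A; AD → C applies, adding C. So (BD)⁺ = {ABCD}.
This closure contains every attribute of R1, so R1 ∩ R2 → R1. The join is lossless.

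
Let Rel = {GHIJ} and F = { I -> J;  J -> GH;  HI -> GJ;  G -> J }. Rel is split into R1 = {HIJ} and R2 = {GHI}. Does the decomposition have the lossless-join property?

Common attributes: R1 ∩ R2 = {HI}.
Closure of {HI}: I → J applies, adding J; J → GH applies, adding G. So (HI)⁺ = {GHIJ}.
This closure contains every attribute of R1, so R1 ∩ R2 → R1. The join is lossless.

Yes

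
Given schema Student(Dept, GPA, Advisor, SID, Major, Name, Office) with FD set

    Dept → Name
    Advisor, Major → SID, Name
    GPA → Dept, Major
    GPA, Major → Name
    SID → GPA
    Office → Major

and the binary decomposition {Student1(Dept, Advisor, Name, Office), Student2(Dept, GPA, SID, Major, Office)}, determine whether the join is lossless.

No

Common attributes: Student1 ∩ Student2 = {Dept, Office}.
Closure of {Dept, Office}: Dept → Name applies, adding Name; Office → Major applies, adding Major. So (Dept, Office)⁺ = {Dept, Major, Name, Office}.
The closure contains neither all of Student1 = {Dept, Advisor, Name, Office} nor all of Student2 = {Dept, GPA, SID, Major, Office}, so the common attributes are not a superkey of either fragment. The join is lossy.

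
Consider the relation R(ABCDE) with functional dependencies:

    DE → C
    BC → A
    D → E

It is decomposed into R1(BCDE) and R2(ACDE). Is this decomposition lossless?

No

Common attributes: R1 ∩ R2 = {CDE}.
No dependency enlarges {CDE}, so (CDE)⁺ = {CDE}.
The closure contains neither all of R1 = {BCDE} nor all of R2 = {ACDE}, so the common attributes are not a superkey of either fragment. The join is lossy.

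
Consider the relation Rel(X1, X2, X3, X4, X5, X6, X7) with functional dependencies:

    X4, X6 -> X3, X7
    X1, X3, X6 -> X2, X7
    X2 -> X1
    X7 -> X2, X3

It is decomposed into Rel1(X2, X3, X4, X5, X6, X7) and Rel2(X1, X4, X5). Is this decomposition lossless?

Common attributes: Rel1 ∩ Rel2 = {X4, X5}.
No dependency enlarges {X4, X5}, so (X4, X5)⁺ = {X4, X5}.
The closure contains neither all of Rel1 = {X2, X3, X4, X5, X6, X7} nor all of Rel2 = {X1, X4, X5}, so the common attributes are not a superkey of either fragment. The join is lossy.

No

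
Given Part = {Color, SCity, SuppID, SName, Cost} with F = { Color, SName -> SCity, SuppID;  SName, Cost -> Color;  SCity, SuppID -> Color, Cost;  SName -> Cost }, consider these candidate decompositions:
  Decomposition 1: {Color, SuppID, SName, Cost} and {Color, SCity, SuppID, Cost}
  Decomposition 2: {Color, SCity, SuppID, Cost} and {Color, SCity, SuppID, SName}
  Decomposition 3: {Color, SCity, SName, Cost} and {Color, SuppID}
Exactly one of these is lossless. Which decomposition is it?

Decomposition 1: common = {Color, SuppID, Cost}, closure = {Color, SuppID, Cost} → lossy.
Decomposition 2: common = {Color, SCity, SuppID}, closure = {Color, SCity, SuppID, Cost} → lossless.
Decomposition 3: common = {Color}, closure = {Color} → lossy.

Decomposition 2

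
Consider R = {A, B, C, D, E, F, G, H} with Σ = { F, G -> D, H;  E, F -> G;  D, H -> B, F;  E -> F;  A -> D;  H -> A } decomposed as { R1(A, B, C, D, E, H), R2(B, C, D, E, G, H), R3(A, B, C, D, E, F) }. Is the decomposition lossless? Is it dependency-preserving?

Lossless test (chase): Rows 1 and 2 agree on D, H; apply D, H→B, F and equate their B, F entries. Rows 1 and 3 agree on E; apply E→F and equate their F entries. Rows 1 and 2 agree on H; apply H→A and equate their A entries. Rows 1 and 2 agree on E, F; apply E, F→G and equate their G entries. Rows 1 and 3 agree on E, F; apply E, F→G and equate their G entries. Rows 1 and 3 agree on F, G; apply F, G→D, H and equate their D, H entries. Row 1 is now all distinguished symbols — the join is lossless.
Dependency preservation: the restricted closure of {F, G} across the fragments never reaches {D, H}, so F, G → D, H cannot be enforced without a join — not preserved.

lossless but not dependency-preserving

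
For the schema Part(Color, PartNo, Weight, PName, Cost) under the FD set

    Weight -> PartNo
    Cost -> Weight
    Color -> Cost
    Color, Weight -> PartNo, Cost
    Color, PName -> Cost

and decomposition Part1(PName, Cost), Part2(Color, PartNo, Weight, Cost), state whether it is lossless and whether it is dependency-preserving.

Lossless test: (Cost)⁺ = {PartNo, Weight, Cost}, which is a superkey of neither fragment — lossy.
Dependency preservation: Color, PName → Cost is not contained in any single fragment, but the restricted closure of its left-hand side across the fragments still reaches the right-hand side; the remaining FDs each lie inside some fragment. All dependencies are preserved.

lossy but dependency-preserving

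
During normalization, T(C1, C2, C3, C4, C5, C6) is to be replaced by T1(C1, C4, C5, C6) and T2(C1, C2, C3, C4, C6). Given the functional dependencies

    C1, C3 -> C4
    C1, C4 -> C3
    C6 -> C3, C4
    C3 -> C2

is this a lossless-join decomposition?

Yes

Common attributes: T1 ∩ T2 = {C1, C4, C6}.
Closure of {C1, C4, C6}: C1, C4 → C3 applies, adding C3; C3 → C2 applies, adding C2. So (C1, C4, C6)⁺ = {C1, C2, C3, C4, C6}.
This closure contains every attribute of T2, so T1 ∩ T2 → T2. The join is lossless.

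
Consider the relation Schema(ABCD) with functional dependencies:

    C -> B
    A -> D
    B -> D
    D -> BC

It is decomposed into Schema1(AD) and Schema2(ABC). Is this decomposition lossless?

Yes

Common attributes: Schema1 ∩ Schema2 = {A}.
Closure of {A}: A → D applies, adding D; D → BC applies, adding BC. So (A)⁺ = {ABCD}.
This closure contains every attribute of Schema1, so Schema1 ∩ Schema2 → Schema1. The join is lossless.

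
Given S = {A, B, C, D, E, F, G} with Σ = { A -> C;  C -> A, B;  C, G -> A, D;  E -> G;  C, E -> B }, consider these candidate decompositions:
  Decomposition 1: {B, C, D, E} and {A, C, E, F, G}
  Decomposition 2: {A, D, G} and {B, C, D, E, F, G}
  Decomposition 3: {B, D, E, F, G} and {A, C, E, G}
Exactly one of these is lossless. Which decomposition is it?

Decomposition 1: common = {C, E}, closure = {A, B, C, D, E, G} → lossless.
Decomposition 2: common = {D, G}, closure = {D, G} → lossy.
Decomposition 3: common = {E, G}, closure = {E, G} → lossy.

Decomposition 1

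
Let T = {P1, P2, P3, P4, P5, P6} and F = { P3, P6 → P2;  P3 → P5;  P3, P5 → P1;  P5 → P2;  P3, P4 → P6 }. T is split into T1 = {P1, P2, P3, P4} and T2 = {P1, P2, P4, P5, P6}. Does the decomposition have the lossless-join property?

Common attributes: T1 ∩ T2 = {P1, P2, P4}.
No dependency enlarges {P1, P2, P4}, so (P1, P2, P4)⁺ = {P1, P2, P4}.
The closure contains neither all of T1 = {P1, P2, P3, P4} nor all of T2 = {P1, P2, P4, P5, P6}, so the common attributes are not a superkey of either fragment. The join is lossy.

No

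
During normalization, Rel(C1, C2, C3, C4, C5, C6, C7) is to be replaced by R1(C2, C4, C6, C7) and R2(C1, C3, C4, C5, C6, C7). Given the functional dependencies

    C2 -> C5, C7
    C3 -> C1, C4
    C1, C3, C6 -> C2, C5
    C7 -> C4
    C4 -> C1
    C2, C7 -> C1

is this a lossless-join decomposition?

No

Common attributes: R1 ∩ R2 = {C4, C6, C7}.
Closure of {C4, C6, C7}: C4 → C1 applies, adding C1. So (C4, C6, C7)⁺ = {C1, C4, C6, C7}.
The closure contains neither all of R1 = {C2, C4, C6, C7} nor all of R2 = {C1, C3, C4, C5, C6, C7}, so the common attributes are not a superkey of either fragment. The join is lossy.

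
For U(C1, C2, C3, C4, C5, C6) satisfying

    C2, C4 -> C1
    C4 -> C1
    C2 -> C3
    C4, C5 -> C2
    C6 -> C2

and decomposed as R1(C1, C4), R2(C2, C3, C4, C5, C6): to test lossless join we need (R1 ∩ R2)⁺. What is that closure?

R1 ∩ R2 = {C4}.
C4 → C1 applies, adding C1
Closure: {C1, C4}.

C1, C4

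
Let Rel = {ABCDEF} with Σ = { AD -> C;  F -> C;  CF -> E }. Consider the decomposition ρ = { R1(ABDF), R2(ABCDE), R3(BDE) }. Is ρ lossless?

Chase test. Columns are ABCDEF; row i has aⱼ where attribute j ∈ Ri, else bᵢⱼ.
Initial tableau (one row per fragment):
  row 1: a1 a2 b13 a4 b15 a6
  row 2: a1 a2 a3 a4 a5 b26
  row 3: b31 a2 b33 a4 a5 b36
Rows 1 and 2 agree on AD; apply AD→C and equate their C entries.
No row becomes fully distinguished — the join is lossy.

No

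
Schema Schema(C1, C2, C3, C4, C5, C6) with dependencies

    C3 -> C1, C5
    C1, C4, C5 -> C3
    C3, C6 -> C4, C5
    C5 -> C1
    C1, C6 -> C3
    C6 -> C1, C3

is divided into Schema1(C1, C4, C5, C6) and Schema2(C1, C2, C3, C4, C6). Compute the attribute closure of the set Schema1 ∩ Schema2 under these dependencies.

Schema1 ∩ Schema2 = {C1, C4, C6}.
C1, C6 → C3 applies, adding C3
C3 → C1, C5 applies, adding C5
Closure: {C1, C3, C4, C5, C6}.

C1, C3, C4, C5, C6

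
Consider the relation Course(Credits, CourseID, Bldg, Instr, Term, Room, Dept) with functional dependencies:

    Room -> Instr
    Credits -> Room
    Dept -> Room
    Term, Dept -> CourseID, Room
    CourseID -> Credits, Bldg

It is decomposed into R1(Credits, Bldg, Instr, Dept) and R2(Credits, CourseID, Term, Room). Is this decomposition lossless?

Common attributes: R1 ∩ R2 = {Credits}.
Closure of {Credits}: Credits → Room applies, adding Room; Room → Instr applies, adding Instr. So (Credits)⁺ = {Credits, Instr, Room}.
The closure contains neither all of R1 = {Credits, Bldg, Instr, Dept} nor all of R2 = {Credits, CourseID, Term, Room}, so the common attributes are not a superkey of either fragment. The join is lossy.

No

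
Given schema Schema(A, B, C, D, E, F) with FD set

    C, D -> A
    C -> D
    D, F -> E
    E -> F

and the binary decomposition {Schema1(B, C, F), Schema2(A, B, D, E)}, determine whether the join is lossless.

Common attributes: Schema1 ∩ Schema2 = {B}.
No dependency enlarges {B}, so (B)⁺ = {B}.
The closure contains neither all of Schema1 = {B, C, F} nor all of Schema2 = {A, B, D, E}, so the common attributes are not a superkey of either fragment. The join is lossy.

No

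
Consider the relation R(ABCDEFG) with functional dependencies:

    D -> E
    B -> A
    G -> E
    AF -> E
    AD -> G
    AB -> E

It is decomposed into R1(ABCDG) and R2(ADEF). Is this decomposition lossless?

Common attributes: R1 ∩ R2 = {AD}.
Closure of {AD}: D → E applies, adding E; AD → G applies, adding G. So (AD)⁺ = {ADEG}.
The closure contains neither all of R1 = {ABCDG} nor all of R2 = {ADEF}, so the common attributes are not a superkey of either fragment. The join is lossy.

No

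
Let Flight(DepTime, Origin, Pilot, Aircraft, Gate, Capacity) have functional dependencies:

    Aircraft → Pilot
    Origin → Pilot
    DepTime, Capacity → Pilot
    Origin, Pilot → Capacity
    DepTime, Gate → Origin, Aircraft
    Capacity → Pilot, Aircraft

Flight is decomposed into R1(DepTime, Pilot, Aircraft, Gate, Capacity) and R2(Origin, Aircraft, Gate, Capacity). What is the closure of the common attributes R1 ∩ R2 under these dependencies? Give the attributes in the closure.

R1 ∩ R2 = {Aircraft, Gate, Capacity}.
Aircraft → Pilot applies, adding Pilot
Closure: {Pilot, Aircraft, Gate, Capacity}.

Pilot, Aircraft, Gate, Capacity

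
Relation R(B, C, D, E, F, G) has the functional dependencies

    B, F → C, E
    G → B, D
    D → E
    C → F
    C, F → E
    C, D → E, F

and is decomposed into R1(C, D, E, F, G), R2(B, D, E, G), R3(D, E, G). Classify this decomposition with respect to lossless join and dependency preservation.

lossless but not dependency-preserving

Lossless test (chase): Rows 1 and 2 agree on G; apply G→B, D and equate their B, D entries. Rows 1 and 3 agree on G; apply G→B, D and equate their B, D entries. Row 1 is now all distinguished symbols — the join is lossless.
Dependency preservation: the restricted closure of {B, F} across the fragments never reaches {C, E}, so B, F → C, E cannot be enforced without a join — not preserved.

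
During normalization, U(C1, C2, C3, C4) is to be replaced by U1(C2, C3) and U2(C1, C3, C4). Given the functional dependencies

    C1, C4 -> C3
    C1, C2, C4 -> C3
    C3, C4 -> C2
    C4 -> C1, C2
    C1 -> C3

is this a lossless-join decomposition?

No

Common attributes: U1 ∩ U2 = {C3}.
No dependency enlarges {C3}, so (C3)⁺ = {C3}.
The closure contains neither all of U1 = {C2, C3} nor all of U2 = {C1, C3, C4}, so the common attributes are not a superkey of either fragment. The join is lossy.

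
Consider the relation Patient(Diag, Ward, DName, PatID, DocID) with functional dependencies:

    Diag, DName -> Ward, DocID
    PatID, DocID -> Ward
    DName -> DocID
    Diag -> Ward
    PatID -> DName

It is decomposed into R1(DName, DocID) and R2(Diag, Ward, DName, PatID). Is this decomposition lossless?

Yes

Common attributes: R1 ∩ R2 = {DName}.
Closure of {DName}: DName → DocID applies, adding DocID. So (DName)⁺ = {DName, DocID}.
This closure contains every attribute of R1, so R1 ∩ R2 → R1. The join is lossless.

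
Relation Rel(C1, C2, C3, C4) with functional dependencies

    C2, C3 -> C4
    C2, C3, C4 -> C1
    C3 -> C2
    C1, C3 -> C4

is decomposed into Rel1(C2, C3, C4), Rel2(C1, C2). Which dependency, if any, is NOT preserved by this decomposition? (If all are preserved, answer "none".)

Check C2, C3, C4 → C1: no single fragment contains all of {C1, C2, C3, C4}, and the restricted closure of {C2, C3, C4} across the fragments never reaches {C1}.
C2, C3 → C4 is preserved.
C3 → C2 is preserved.
C1, C3 → C4 is preserved.

C2, C3, C4 -> C1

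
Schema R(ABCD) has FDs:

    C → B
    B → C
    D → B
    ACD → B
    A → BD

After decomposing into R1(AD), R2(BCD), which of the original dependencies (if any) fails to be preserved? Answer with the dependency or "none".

none

C → B lies within R2.
B → C lies within R2.
D → B lies within R2.
ACD → B: restricted closure across fragments reaches B.
A → BD: restricted closure across fragments reaches BD.
Every dependency is enforceable on the fragments, so the decomposition is dependency-preserving.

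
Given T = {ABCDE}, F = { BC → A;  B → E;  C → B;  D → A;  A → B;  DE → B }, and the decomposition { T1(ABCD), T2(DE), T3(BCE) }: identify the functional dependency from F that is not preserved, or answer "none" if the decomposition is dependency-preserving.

BC → A lies within T1.
B → E lies within T3.
C → B lies within T1.
D → A lies within T1.
A → B lies within T1.
DE → B: restricted closure across fragments reaches B.
Every dependency is enforceable on the fragments, so the decomposition is dependency-preserving.

none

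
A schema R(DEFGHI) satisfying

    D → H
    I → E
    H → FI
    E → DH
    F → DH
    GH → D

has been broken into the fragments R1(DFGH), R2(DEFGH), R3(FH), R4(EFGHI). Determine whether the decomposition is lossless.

Yes

Chase test. Columns are DEFGHI; row i has aⱼ where attribute j ∈ Ri, else bᵢⱼ.
Initial tableau (one row per fragment):
  row 1: a1 b12 a3 a4 a5 b16
  row 2: a1 a2 a3 a4 a5 b26
  row 3: b31 b32 a3 b34 a5 b36
  row 4: b41 a2 a3 a4 a5 a6
Rows 1 and 2 agree on H; apply H→FI and equate their FI entries.
Rows 1 and 3 agree on H; apply H→FI and equate their FI entries.
Rows 1 and 4 agree on H; apply H→FI and equate their FI entries.
Rows 2 and 4 agree on E; apply E→DH and equate their DH entries.
Rows 1 and 3 agree on F; apply F→DH and equate their DH entries.
Rows 1 and 2 agree on I; apply I→E and equate their E entries.
Rows 1 and 3 agree on I; apply I→E and equate their E entries.
Row 1 is now all distinguished symbols — the join is lossless.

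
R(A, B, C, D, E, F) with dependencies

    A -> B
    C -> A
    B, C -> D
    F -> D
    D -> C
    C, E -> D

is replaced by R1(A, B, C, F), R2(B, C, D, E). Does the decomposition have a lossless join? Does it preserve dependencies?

lossy but dependency-preserving

Lossless test: (B, C)⁺ = {A, B, C, D}, which is a superkey of neither fragment — lossy.
Dependency preservation: F → D is not contained in any single fragment, but the restricted closure of its left-hand side across the fragments still reaches the right-hand side; the remaining FDs each lie inside some fragment. All dependencies are preserved.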